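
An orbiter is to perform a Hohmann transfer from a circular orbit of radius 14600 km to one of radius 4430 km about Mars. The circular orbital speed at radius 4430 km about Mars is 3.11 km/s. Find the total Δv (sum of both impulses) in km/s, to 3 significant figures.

Δv = 1.29 km/s

From the circular-orbit relation v² = μ/r at r = 4430 km: μ = v²r = (3.11)² × 4430 = 42847.4 km³/s².
The Hohmann ellipse has a_t = (r₁ + r₂)/2 = 9515 km.
At r₁ the circular-orbit speed is v₁ = √(μ/r₁) = 1.7131 km/s.
On the transfer ellipse at r₁, v² = μ(2/r − 1/a) gives v_a = √[μ(2/r₁ − 1/a_t)] = 1.1689 km/s.
First burn Δv₁ = |v_a − v₁| = 0.5442 km/s.
Circular speed at r₂: v₂ = √(μ/r₂) = 3.1100 km/s.
Transfer-orbit speed at r₂: v_p = √[μ(2/r₂ − 1/a_t)] = 3.8524 km/s.
Second burn Δv₂ = |v₂ − v_p| = 0.7424 km/s.
Δv = Δv₁ + Δv₂ = 0.5442 + 0.7424 = 1.287 km/s.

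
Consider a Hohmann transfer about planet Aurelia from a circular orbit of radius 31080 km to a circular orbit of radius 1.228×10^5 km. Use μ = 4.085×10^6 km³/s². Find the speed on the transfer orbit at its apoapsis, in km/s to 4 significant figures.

v = 3.666 km/s

Transfer-ellipse semi-major axis a_t = (r₁ + r₂)/2 = (31080 + 1.228×10^5)/2 = 76940 km.
The apoapsis of the transfer ellipse is at r = 1.228×10^5 km.
From the vis-viva equation, v = √[μ(2/r − 1/a_t)] = 3.666 km/s.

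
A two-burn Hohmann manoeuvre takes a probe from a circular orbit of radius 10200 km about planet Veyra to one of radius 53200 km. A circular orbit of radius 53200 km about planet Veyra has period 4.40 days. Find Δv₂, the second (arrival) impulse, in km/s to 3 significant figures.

From Kepler's third law T² = 4π²r³/μ at r = 53200 km, T = 4.40 days = 4.40 × 86400 s = 3.8016×10^5 s: μ = 4π²r³/T² = 41130.3 km³/s².
Semi-major axis of the transfer orbit: a_t = (10200 + 53200)/2 = 31700 km.
Circular speed at r = 53200 km: v_c = √(μ/r) = 0.8793 km/s.
Transfer-orbit speed at the same r (vis-viva, a = a_t): v_t = √[μ(2/r − 1/a_t)] = 0.4988 km/s.
Δv₂ = |v_t − v_c| = |0.4988 − 0.8793| = 0.3805 km/s.

Δv₂ = 0.381 km/s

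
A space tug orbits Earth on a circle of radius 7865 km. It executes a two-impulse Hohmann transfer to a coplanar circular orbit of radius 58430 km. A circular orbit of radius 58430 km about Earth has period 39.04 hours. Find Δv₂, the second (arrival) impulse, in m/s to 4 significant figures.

From Kepler's third law T² = 4π²r³/μ at r = 58430 km, T = 39.04 hours = 39.04 × 3600 s = 1.40544×10^5 s: μ = 4π²r³/T² = 3.98697×10^5 km³/s².
Semi-major axis of the transfer orbit: a_t = (7865 + 58430)/2 = 33147.5 km.
On the circular orbit at r = 58430 km, v_c = √(μ/r) = 2.612 km/s.
Vis-viva on the transfer ellipse at r = 58430 km gives v_t = √[μ(2/r − 1/a_t)] = 1.272 km/s.
Δv₂ = |v_t − v_c| = |1.272 − 2.612| = 1.340 km/s.

Δv₂ = 1340 m/s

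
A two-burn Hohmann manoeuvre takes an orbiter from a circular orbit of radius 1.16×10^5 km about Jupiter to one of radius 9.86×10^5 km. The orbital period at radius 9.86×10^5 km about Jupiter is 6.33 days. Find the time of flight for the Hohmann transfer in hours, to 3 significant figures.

From Kepler's third law T² = 4π²r³/μ at r = 9.86×10^5 km, T = 6.33 days = 6.33 × 86400 s = 5.46912×10^5 s: μ = 4π²r³/T² = 1.26519×10^8 km³/s².
The Hohmann ellipse has a_t = (r₁ + r₂)/2 = 5.510×10^5 km.
Half the transfer-orbit period gives t = π√(a_t³/μ) = 1.142×10^5 s.
Converting: 1.142×10^5 s ÷ 3600 s/hour = 31.7 hours.

t = 31.7 hours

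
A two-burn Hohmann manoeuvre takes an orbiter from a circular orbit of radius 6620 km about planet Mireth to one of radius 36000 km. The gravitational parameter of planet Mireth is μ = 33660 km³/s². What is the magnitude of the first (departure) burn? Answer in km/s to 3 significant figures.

Semi-major axis of the transfer orbit: a_t = (6620 + 36000)/2 = 21310 km.
On the circular orbit at r = 6620 km, v_c = √(μ/r) = 2.2549 km/s.
Vis-viva on the transfer ellipse at r = 6620 km gives v_t = √[μ(2/r − 1/a_t)] = 2.9308 km/s.
Δv₁ = |v_t − v_c| = |2.9308 − 2.2549| = 0.6759 km/s.

Δv₁ = 0.676 km/s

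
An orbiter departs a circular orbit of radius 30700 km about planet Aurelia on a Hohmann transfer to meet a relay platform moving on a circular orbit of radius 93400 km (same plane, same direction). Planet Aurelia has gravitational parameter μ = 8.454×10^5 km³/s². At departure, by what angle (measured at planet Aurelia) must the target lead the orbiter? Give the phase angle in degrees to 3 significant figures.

The Hohmann ellipse has a_t = (r₁ + r₂)/2 = 62050 km.
The half-period of the transfer ellipse is t = π√(a_t³/μ) = 52812 s.
Target angular speed ω₂ = √(μ/r₂³) = 3.2211×10^-5 rad/s.
Angle swept by the target during transfer: ω₂·t = 1.7011 rad = 97.47°.
Arrival is 180° from departure on the ellipse, so φ = 180° − 97.47° = 82.5°.

φ = 82.5°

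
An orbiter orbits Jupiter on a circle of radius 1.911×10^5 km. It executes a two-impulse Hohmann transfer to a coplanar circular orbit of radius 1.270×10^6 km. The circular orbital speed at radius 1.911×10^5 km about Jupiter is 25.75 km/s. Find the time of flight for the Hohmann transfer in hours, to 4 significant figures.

From the circular-orbit relation v² = μ/r at r = 1.911×10^5 km: μ = v²r = (25.75)² × 1.911×10^5 = 1.26711×10^8 km³/s².
The Hohmann ellipse has a_t = (r₁ + r₂)/2 = 7.3055×10^5 km.
By Kepler's third law the transfer-orbit period is T = 2π√(a_t³/μ), so t = T/2 = 1.7427×10^5 s.
Converting: 1.7427×10^5 s ÷ 3600 s/hour = 48.41 hours.

t = 48.41 hours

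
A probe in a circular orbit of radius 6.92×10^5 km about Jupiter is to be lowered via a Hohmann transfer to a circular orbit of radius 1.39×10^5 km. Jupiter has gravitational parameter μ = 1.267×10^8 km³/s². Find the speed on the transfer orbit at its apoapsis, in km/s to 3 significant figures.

v = 7.83 km/s

The Hohmann ellipse has a_t = (r₁ + r₂)/2 = 4.155×10^5 km.
The apoapsis of the transfer ellipse is at r = 6.920×10^5 km.
Applying v² = μ(2/r − 1/a_t): v = 7.826 km/s.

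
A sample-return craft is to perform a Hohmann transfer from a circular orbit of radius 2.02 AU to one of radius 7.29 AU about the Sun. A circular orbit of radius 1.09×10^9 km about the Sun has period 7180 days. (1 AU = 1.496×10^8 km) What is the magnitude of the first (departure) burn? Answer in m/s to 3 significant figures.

Δv₁ = 5270 m/s

From Kepler's third law T² = 4π²r³/μ at r = 1.09×10^9 km, T = 7180 days = 7180 × 86400 s = 6.20352×10^8 s: μ = 4π²r³/T² = 1.32850×10^11 km³/s².
In km: r₁ = 2.02 × 1.496×10^8 = 3.02192×10^8 km; r₂ = 7.29 × 1.496×10^8 = 1.090584×10^9 km.
Semi-major axis of the transfer orbit: a_t = (3.02192×10^8 + 1.090584×10^9)/2 = 6.96388×10^8 km.
Circular speed at r = 3.02192×10^8 km: v_c = √(μ/r) = 20.967 km/s.
Vis-viva on the transfer ellipse at r = 3.02192×10^8 km gives v_t = √[μ(2/r − 1/a_t)] = 26.239 km/s.
Δv₁ = |v_t − v_c| = |26.239 − 20.967| = 5.272 km/s.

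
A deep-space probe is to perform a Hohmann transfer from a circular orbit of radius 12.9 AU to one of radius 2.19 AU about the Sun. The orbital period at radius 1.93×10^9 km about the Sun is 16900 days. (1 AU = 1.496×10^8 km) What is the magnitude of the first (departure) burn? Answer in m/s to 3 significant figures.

From Kepler's third law T² = 4π²r³/μ at r = 1.93×10^9 km, T = 16900 days = 16900 × 86400 s = 1.46016×10^9 s: μ = 4π²r³/T² = 1.33116×10^11 km³/s².
In km: r₁ = 12.9 × 1.496×10^8 = 1.92984×10^9 km; r₂ = 2.19 × 1.496×10^8 = 3.27624×10^8 km.
Transfer-ellipse semi-major axis a_t = (r₁ + r₂)/2 = (1.92984×10^9 + 3.27624×10^8)/2 = 1.128732×10^9 km.
On the circular orbit at r = 1.92984×10^9 km, v_c = √(μ/r) = 8.3053 km/s.
Vis-viva on the transfer ellipse at r = 1.92984×10^9 km gives v_t = √[μ(2/r − 1/a_t)] = 4.4745 km/s.
Δv₁ = |v_t − v_c| = |4.4745 − 8.3053| = 3.831 km/s.

Δv₁ = 3830 m/s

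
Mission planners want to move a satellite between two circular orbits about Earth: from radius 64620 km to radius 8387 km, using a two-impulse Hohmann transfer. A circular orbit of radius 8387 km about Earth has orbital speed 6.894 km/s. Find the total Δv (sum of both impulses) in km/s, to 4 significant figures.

From the circular-orbit relation v² = μ/r at r = 8387 km: μ = v²r = (6.894)² × 8387 = 3.98611×10^5 km³/s².
Semi-major axis of the transfer orbit: a_t = (64620 + 8387)/2 = 36503.5 km.
At r₁ the circular-orbit speed is v₁ = √(μ/r₁) = 2.4837 km/s.
Transfer-orbit speed at r₁ (vis-viva equation): v_a = √[μ(2/r₁ − 1/a_t)] = 1.1905 km/s.
First burn Δv₁ = |v_a − v₁| = 1.2932 km/s.
At r₂, v₂ = √(μ/r₂) = 6.8940 km/s.
Transfer-orbit speed at r₂: v_p = √[μ(2/r₂ − 1/a_t)] = 9.1725 km/s.
Second burn Δv₂ = |v₂ − v_p| = 2.2785 km/s.
Total Δv = Δv₁ + Δv₂ = 3.572 km/s.

Δv = 3.572 km/s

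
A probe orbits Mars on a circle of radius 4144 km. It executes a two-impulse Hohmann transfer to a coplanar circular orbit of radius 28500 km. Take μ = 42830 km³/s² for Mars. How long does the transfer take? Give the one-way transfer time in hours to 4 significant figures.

t = 8.793 hours

The Hohmann ellipse has a_t = (r₁ + r₂)/2 = 16322 km.
Half the transfer-orbit period gives t = π√(a_t³/μ) = 31655 s.
Converting: 31655 s ÷ 3600 s/hour = 8.793 hours.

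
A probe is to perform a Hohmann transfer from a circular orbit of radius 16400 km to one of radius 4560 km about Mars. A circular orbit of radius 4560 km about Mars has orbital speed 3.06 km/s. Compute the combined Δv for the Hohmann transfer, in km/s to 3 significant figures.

From the circular-orbit relation v² = μ/r at r = 4560 km: μ = v²r = (3.06)² × 4560 = 42698.0 km³/s².
Transfer-ellipse semi-major axis a_t = (r₁ + r₂)/2 = (16400 + 4560)/2 = 10480 km.
Circular speed at r₁: v₁ = √(μ/r₁) = √(42698.0/16400) = 1.6135 km/s.
On the transfer ellipse at r₁, vis-viva gives v_a = √[μ(2/r₁ − 1/a_t)] = 1.0643 km/s.
First burn Δv₁ = |v_a − v₁| = 0.5492 km/s.
At r₂, v₂ = √(μ/r₂) = 3.0600 km/s.
Transfer-orbit speed at r₂: v_p = √[μ(2/r₂ − 1/a_t)] = 3.8279 km/s.
Second burn Δv₂ = |v₂ − v_p| = 0.7679 km/s.
Δv = Δv₁ + Δv₂ = 0.5492 + 0.7679 = 1.317 km/s.

Δv = 1.32 km/s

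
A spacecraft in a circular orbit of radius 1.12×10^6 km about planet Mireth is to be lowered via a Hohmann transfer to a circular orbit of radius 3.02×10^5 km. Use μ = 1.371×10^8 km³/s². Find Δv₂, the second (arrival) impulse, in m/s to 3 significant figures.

Δv₂ = 5440 m/s

The Hohmann ellipse has a_t = (r₁ + r₂)/2 = 7.110×10^5 km.
On the circular orbit at r = 3.020×10^5 km, v_c = √(μ/r) = 21.307 km/s.
Transfer-orbit speed at the same r (vis-viva, a = a_t): v_t = √[μ(2/r − 1/a_t)] = 26.742 km/s.
Δv₂ = |v_t − v_c| = |26.742 − 21.307| = 5.435 km/s.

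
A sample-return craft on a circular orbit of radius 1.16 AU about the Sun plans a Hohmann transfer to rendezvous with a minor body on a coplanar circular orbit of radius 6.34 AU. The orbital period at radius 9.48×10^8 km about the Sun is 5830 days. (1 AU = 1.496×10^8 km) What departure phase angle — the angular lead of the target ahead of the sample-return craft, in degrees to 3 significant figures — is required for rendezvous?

φ = 98.1°

From Kepler's third law T² = 4π²r³/μ at r = 9.48×10^8 km, T = 5830 days = 5830 × 86400 s = 5.03712×10^8 s: μ = 4π²r³/T² = 1.32562×10^11 km³/s².
In km: r₁ = 1.16 × 1.496×10^8 = 1.73536×10^8 km; r₂ = 6.34 × 1.496×10^8 = 9.48464×10^8 km.
Semi-major axis of the transfer orbit: a_t = (1.73536×10^8 + 9.48464×10^8)/2 = 5.610×10^8 km.
The half-period of the transfer ellipse is t = π√(a_t³/μ) = 1.147×10^8 s.
The target's mean motion on its circular orbit is ω₂ = √(μ/r₂³) = 1.246×10^-8 rad/s.
Angle swept by the target during transfer: ω₂·t = 1.429 rad = 81.88°.
The sample-return craft traverses 180° on the transfer ellipse, so the target must lead by 180° − 81.88° = 98.1°.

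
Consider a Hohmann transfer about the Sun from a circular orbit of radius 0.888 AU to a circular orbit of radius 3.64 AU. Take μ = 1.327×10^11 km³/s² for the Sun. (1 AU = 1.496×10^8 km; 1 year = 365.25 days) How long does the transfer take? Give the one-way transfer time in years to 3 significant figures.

In km: r₁ = 0.888 × 1.496×10^8 = 1.328448×10^8 km; r₂ = 3.64 × 1.496×10^8 = 5.44544×10^8 km.
The Hohmann ellipse has a_t = (r₁ + r₂)/2 = 3.386944×10^8 km.
By Kepler's third law the transfer-orbit period is T = 2π√(a_t³/μ), so t = T/2 = 5.376×10^7 s.
Converting: 5.376×10^7 s ÷ 3.15576×10^7 s/year (365.25 × 86400) = 1.70 years.

t = 1.70 years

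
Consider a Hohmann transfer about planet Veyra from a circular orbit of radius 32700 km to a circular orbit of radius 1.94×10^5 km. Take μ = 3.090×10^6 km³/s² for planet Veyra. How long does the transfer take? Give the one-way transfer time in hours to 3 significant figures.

The Hohmann ellipse has a_t = (r₁ + r₂)/2 = 1.1335×10^5 km.
By Kepler's third law the transfer-orbit period is T = 2π√(a_t³/μ), so t = T/2 = 68200 s.
Converting: 68200 s ÷ 3600 s/hour = 18.9 hours.

t = 18.9 hours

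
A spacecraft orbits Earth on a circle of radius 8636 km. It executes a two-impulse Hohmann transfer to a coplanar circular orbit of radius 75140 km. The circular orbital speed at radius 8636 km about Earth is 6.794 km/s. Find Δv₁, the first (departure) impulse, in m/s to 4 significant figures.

Δv₁ = 2305 m/s

From the circular-orbit relation v² = μ/r at r = 8636 km: μ = v²r = (6.794)² × 8636 = 3.98624×10^5 km³/s².
Semi-major axis of the transfer orbit: a_t = (8636 + 75140)/2 = 41888 km.
On the circular orbit at r = 8636 km, v_c = √(μ/r) = 6.794 km/s.
Vis-viva on the transfer ellipse at r = 8636 km gives v_t = √[μ(2/r − 1/a_t)] = 9.099 km/s.
Δv₁ = |v_t − v_c| = |9.099 − 6.794| = 2.305 km/s.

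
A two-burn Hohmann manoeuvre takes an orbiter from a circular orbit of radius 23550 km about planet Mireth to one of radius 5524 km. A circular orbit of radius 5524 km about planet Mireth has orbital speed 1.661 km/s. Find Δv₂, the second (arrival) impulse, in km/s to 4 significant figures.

Δv₂ = 0.4531 km/s

From the circular-orbit relation v² = μ/r at r = 5524 km: μ = v²r = (1.661)² × 5524 = 15240.3 km³/s².
The Hohmann ellipse has a_t = (r₁ + r₂)/2 = 14537 km.
Circular speed at r = 5524 km: v_c = √(μ/r) = 1.6610 km/s.
Vis-viva on the transfer ellipse at r = 5524 km gives v_t = √[μ(2/r − 1/a_t)] = 2.1141 km/s.
Δv₂ = |v_t − v_c| = |2.1141 − 1.6610| = 0.4531 km/s.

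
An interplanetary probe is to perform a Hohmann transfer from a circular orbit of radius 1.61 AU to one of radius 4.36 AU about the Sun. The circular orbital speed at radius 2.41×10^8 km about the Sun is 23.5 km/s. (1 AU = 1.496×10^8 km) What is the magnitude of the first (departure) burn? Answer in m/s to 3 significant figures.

Δv₁ = 4900 m/s

From the circular-orbit relation v² = μ/r at r = 2.41×10^8 km: μ = v²r = (23.5)² × 2.41×10^8 = 1.33092×10^11 km³/s².
In km: r₁ = 1.61 × 1.496×10^8 = 2.40856×10^8 km; r₂ = 4.36 × 1.496×10^8 = 6.52256×10^8 km.
The Hohmann ellipse has a_t = (r₁ + r₂)/2 = 4.46556×10^8 km.
On the circular orbit at r = 2.40856×10^8 km, v_c = √(μ/r) = 23.507 km/s.
Vis-viva on the transfer ellipse at r = 2.40856×10^8 km gives v_t = √[μ(2/r − 1/a_t)] = 28.410 km/s.
Δv₁ = |v_t − v_c| = |28.410 − 23.507| = 4.903 km/s.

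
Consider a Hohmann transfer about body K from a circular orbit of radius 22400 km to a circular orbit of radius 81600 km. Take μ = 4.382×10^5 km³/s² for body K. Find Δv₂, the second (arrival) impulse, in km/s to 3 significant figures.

The Hohmann ellipse has a_t = (r₁ + r₂)/2 = 52000 km.
On the circular orbit at r = 81600 km, v_c = √(μ/r) = 2.3173 km/s.
Transfer-orbit speed at the same r (vis-viva, a = a_t): v_t = √[μ(2/r − 1/a_t)] = 1.5209 km/s.
Δv₂ = |v_t − v_c| = |1.5209 − 2.3173| = 0.7964 km/s.

Δv₂ = 0.796 km/s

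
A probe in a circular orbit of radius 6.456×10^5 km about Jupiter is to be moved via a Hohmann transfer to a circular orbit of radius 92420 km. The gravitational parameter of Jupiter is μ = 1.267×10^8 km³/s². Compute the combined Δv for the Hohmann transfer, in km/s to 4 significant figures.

The Hohmann ellipse has a_t = (r₁ + r₂)/2 = 3.6901×10^5 km.
Circular speed at r₁: v₁ = √(μ/r₁) = √(1.267×10^8/6.456×10^5) = 14.009 km/s.
On the transfer ellipse at r₁, v² = μ(2/r − 1/a) gives v_a = √[μ(2/r₁ − 1/a_t)] = 7.0108 km/s.
First burn Δv₁ = |v_a − v₁| = 6.998 km/s.
At r₂, v₂ = √(μ/r₂) = 37.026 km/s.
Transfer-orbit speed at r₂: v_p = √[μ(2/r₂ − 1/a_t)] = 48.974 km/s.
Second burn Δv₂ = |v₂ − v_p| = 11.95 km/s.
Δv = Δv₁ + Δv₂ = 6.998 + 11.95 = 18.95 km/s.

Δv = 18.95 km/s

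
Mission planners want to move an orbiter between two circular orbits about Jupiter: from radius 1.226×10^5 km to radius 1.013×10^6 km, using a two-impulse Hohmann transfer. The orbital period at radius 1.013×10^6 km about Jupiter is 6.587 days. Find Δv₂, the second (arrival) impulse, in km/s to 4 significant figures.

Δv₂ = 5.987 km/s

From Kepler's third law T² = 4π²r³/μ at r = 1.013×10^6 km, T = 6.587 days = 6.587 × 86400 s = 5.691168×10^5 s: μ = 4π²r³/T² = 1.26703×10^8 km³/s².
Semi-major axis of the transfer orbit: a_t = (1.226×10^5 + 1.013×10^6)/2 = 5.678×10^5 km.
On the circular orbit at r = 1.013×10^6 km, v_c = √(μ/r) = 11.184 km/s.
Vis-viva on the transfer ellipse at r = 1.013×10^6 km gives v_t = √[μ(2/r − 1/a_t)] = 5.1968 km/s.
Δv₂ = |v_t − v_c| = |5.1968 − 11.184| = 5.987 km/s.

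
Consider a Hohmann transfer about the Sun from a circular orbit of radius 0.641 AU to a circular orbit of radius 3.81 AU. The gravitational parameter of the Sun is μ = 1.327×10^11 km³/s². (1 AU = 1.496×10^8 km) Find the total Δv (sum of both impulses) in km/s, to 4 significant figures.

In km: r₁ = 0.641 × 1.496×10^8 = 9.58936×10^7 km; r₂ = 3.81 × 1.496×10^8 = 5.69976×10^8 km.
The Hohmann ellipse has a_t = (r₁ + r₂)/2 = 3.329348×10^8 km.
Circular speed at r₁: v₁ = √(μ/r₁) = √(1.327×10^11/9.58936×10^7) = 37.20 km/s.
Transfer-orbit speed at r₁ (vis-viva): v_p = √[μ(2/r₁ − 1/a_t)] = 48.67 km/s.
First burn Δv₁ = |v_p − v₁| = 11.47 km/s.
At r₂, v₂ = √(μ/r₂) = 15.258 km/s.
Transfer-orbit speed at r₂: v_a = √[μ(2/r₂ − 1/a_t)] = 8.1888 km/s.
Second burn Δv₂ = |v₂ − v_a| = 7.069 km/s.
Total Δv = Δv₁ + Δv₂ = 18.54 km/s.

Δv = 18.54 km/s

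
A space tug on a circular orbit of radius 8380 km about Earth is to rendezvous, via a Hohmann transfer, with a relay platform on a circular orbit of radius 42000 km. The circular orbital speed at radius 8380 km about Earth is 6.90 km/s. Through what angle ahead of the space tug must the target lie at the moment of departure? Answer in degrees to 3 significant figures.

φ = 96.4°

From the circular-orbit relation v² = μ/r at r = 8380 km: μ = v²r = (6.90)² × 8380 = 3.98972×10^5 km³/s².
Semi-major axis of the transfer orbit: a_t = (8380 + 42000)/2 = 25190 km.
Transfer time t = π√(a_t³/μ) = 19885 s.
Target angular speed ω₂ = √(μ/r₂³) = 7.3383×10^-5 rad/s.
Angle swept by the target during transfer: ω₂·t = 1.4592 rad = 83.61°.
Arrival is 180° from departure on the ellipse, so φ = 180° − 83.61° = 96.4°.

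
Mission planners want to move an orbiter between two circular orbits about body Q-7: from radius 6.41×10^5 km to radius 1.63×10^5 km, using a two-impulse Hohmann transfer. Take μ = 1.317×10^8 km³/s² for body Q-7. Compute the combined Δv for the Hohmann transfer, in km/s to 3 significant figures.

Δv = 12.7 km/s

The Hohmann ellipse has a_t = (r₁ + r₂)/2 = 4.020×10^5 km.
Circular speed at r₁: v₁ = √(μ/r₁) = √(1.317×10^8/6.410×10^5) = 14.334 km/s.
On the transfer ellipse at r₁, vis-viva equation gives v_a = √[μ(2/r₁ − 1/a_t)] = 9.1273 km/s.
First burn Δv₁ = |v_a − v₁| = 5.207 km/s.
At r₂, v₂ = √(μ/r₂) = 28.42491 km/s.
Transfer-orbit speed at r₂: v_p = √[μ(2/r₂ − 1/a_t)] = 35.89344 km/s.
Second burn Δv₂ = |v₂ − v_p| = 7.469 km/s.
Total Δv = Δv₁ + Δv₂ = 12.68 km/s.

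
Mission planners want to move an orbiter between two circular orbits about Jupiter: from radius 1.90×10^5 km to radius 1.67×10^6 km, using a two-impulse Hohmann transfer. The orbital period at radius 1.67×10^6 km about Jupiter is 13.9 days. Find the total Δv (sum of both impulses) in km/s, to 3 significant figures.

From Kepler's third law T² = 4π²r³/μ at r = 1.67×10^6 km, T = 13.9 days = 13.9 × 86400 s = 1.20096×10^6 s: μ = 4π²r³/T² = 1.27483×10^8 km³/s².
Semi-major axis of the transfer orbit: a_t = (1.900×10^5 + 1.670×10^6)/2 = 9.300×10^5 km.
Circular speed at r₁: v₁ = √(μ/r₁) = √(1.27483×10^8/1.900×10^5) = 25.903 km/s.
On the transfer ellipse at r₁, vis-viva equation gives v_p = √[μ(2/r₁ − 1/a_t)] = 34.711 km/s.
First burn Δv₁ = |v_p − v₁| = 8.808 km/s.
Circular speed at r₂: v₂ = √(μ/r₂) = 8.737 km/s.
Transfer-orbit speed at r₂: v_a = √[μ(2/r₂ − 1/a_t)] = 3.949 km/s.
Second burn Δv₂ = |v₂ − v_a| = 4.788 km/s.
Total Δv = Δv₁ + Δv₂ = 13.60 km/s.

Δv = 13.6 km/s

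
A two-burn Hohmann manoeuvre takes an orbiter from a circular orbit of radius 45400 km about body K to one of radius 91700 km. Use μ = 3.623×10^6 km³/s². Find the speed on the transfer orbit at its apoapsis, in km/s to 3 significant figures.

Transfer-ellipse semi-major axis a_t = (r₁ + r₂)/2 = (45400 + 91700)/2 = 68550 km.
The apoapsis of the transfer ellipse is at r = 91700 km.
Vis-viva: v = √[μ(2/r − 1/a_t)] = √[3.623×10^6 × (2/91700 − 1/68550)] = 5.115 km/s.

v = 5.12 km/s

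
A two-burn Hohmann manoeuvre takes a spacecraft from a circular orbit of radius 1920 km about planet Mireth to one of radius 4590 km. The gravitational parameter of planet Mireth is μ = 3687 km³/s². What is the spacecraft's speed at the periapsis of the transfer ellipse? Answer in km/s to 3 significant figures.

v = 1.65 km/s

The Hohmann ellipse has a_t = (r₁ + r₂)/2 = 3255 km.
The periapsis of the transfer ellipse is at r = 1920 km.
From the vis-viva equation, v = √[μ(2/r − 1/a_t)] = 1.646 km/s.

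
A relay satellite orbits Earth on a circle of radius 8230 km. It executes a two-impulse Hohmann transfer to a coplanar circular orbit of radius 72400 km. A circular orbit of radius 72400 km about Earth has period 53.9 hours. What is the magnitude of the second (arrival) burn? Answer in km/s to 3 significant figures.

From Kepler's third law T² = 4π²r³/μ at r = 72400 km, T = 53.9 hours = 53.9 × 3600 s = 1.9404×10^5 s: μ = 4π²r³/T² = 3.97917×10^5 km³/s².
The Hohmann ellipse has a_t = (r₁ + r₂)/2 = 40315 km.
Circular speed at r = 72400 km: v_c = √(μ/r) = 2.344 km/s.
Transfer-orbit speed at the same r (vis-viva, a = a_t): v_t = √[μ(2/r − 1/a_t)] = 1.059 km/s.
Δv₂ = |v_t − v_c| = |1.059 − 2.344| = 1.285 km/s.

Δv₂ = 1.29 km/s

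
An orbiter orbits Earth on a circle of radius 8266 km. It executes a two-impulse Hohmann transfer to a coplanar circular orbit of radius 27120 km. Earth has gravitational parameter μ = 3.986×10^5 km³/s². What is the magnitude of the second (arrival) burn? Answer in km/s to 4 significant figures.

Δv₂ = 1.213 km/s

Transfer-ellipse semi-major axis a_t = (r₁ + r₂)/2 = (8266 + 27120)/2 = 17693 km.
Circular speed at r = 27120 km: v_c = √(μ/r) = 3.8338 km/s.
Transfer-orbit speed at the same r (vis-viva, a = a_t): v_t = √[μ(2/r − 1/a_t)] = 2.6204 km/s.
Δv₂ = |v_t − v_c| = |2.6204 − 3.8338| = 1.213 km/s.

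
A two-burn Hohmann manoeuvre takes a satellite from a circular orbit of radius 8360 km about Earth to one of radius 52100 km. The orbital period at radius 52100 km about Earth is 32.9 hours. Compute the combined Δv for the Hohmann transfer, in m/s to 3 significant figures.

Δv = 3470 m/s

From Kepler's third law T² = 4π²r³/μ at r = 52100 km, T = 32.9 hours = 32.9 × 3600 s = 1.1844×10^5 s: μ = 4π²r³/T² = 3.97994×10^5 km³/s².
Semi-major axis of the transfer orbit: a_t = (8360 + 52100)/2 = 30230 km.
At r₁ the circular-orbit speed is v₁ = √(μ/r₁) = 6.89977 km/s.
Transfer-orbit speed at r₁ (vis-viva equation): v_p = √[μ(2/r₁ − 1/a_t)] = 9.05805 km/s.
First burn Δv₁ = |v_p − v₁| = 2.1583 km/s.
At r₂, v₂ = √(μ/r₂) = 2.7639 km/s.
Transfer-orbit speed at r₂: v_a = √[μ(2/r₂ − 1/a_t)] = 1.4535 km/s.
Second burn Δv₂ = |v₂ − v_a| = 1.3104 km/s.
Total Δv = Δv₁ + Δv₂ = 3.469 km/s.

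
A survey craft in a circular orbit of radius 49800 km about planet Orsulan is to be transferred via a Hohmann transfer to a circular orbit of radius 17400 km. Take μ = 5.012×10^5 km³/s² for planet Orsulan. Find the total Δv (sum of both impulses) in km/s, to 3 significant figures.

Transfer-ellipse semi-major axis a_t = (r₁ + r₂)/2 = (49800 + 17400)/2 = 33600 km.
At r₁ the circular-orbit speed is v₁ = √(μ/r₁) = 3.17242 km/s.
Transfer-orbit speed at r₁ (v² = μ(2/r − 1/a)): v_a = √[μ(2/r₁ − 1/a_t)] = 2.28295 km/s.
First burn Δv₁ = |v_a − v₁| = 0.88947 km/s.
Circular speed at r₂: v₂ = √(μ/r₂) = 5.367 km/s.
Transfer-orbit speed at r₂: v_p = √[μ(2/r₂ − 1/a_t)] = 6.534 km/s.
Second burn Δv₂ = |v₂ − v_p| = 1.1670 km/s.
Total Δv = Δv₁ + Δv₂ = 2.056 km/s.

Δv = 2.06 km/s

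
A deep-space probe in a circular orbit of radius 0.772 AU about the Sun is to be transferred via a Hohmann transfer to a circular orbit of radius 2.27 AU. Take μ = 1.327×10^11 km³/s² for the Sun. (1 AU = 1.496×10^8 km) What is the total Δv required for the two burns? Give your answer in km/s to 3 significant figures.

Δv = 13.2 km/s

In km: r₁ = 0.772 × 1.496×10^8 = 1.154912×10^8 km; r₂ = 2.27 × 1.496×10^8 = 3.39592×10^8 km.
Semi-major axis of the transfer orbit: a_t = (1.154912×10^8 + 3.39592×10^8)/2 = 2.275416×10^8 km.
At r₁ the circular-orbit speed is v₁ = √(μ/r₁) = 33.897 km/s.
On the transfer ellipse at r₁, vis-viva gives v_p = √[μ(2/r₁ − 1/a_t)] = 41.410 km/s.
First burn Δv₁ = |v_p − v₁| = 7.513 km/s.
Circular speed at r₂: v₂ = √(μ/r₂) = 19.768 km/s.
Transfer-orbit speed at r₂: v_a = √[μ(2/r₂ − 1/a_t)] = 14.083 km/s.
Second burn Δv₂ = |v₂ − v_a| = 5.685 km/s.
Total Δv = Δv₁ + Δv₂ = 13.20 km/s.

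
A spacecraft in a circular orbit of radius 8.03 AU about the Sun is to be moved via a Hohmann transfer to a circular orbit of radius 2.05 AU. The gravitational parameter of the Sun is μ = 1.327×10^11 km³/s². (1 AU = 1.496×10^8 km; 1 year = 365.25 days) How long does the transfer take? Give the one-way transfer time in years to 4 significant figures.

t = 5.658 years

In km: r₁ = 8.03 × 1.496×10^8 = 1.201288×10^9 km; r₂ = 2.05 × 1.496×10^8 = 3.0668×10^8 km.
Transfer-ellipse semi-major axis a_t = (r₁ + r₂)/2 = (1.201288×10^9 + 3.0668×10^8)/2 = 7.53984×10^8 km.
Half the transfer-orbit period gives t = π√(a_t³/μ) = 1.7855×10^8 s.
Converting: 1.7855×10^8 s ÷ 3.15576×10^7 s/year (365.25 × 86400) = 5.658 years.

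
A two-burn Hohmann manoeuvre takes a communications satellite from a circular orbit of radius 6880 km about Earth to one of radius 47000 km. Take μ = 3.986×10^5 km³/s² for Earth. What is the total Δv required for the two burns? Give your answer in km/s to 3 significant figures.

Δv = 3.88 km/s

Semi-major axis of the transfer orbit: a_t = (6880 + 47000)/2 = 26940 km.
Circular speed at r₁: v₁ = √(μ/r₁) = √(3.986×10^5/6880) = 7.6116 km/s.
Transfer-orbit speed at r₁ (vis-viva equation): v_p = √[μ(2/r₁ − 1/a_t)] = 10.054 km/s.
First burn Δv₁ = |v_p − v₁| = 2.442 km/s.
Circular speed at r₂: v₂ = √(μ/r₂) = 2.912190 km/s.
Transfer-orbit speed at r₂: v_a = √[μ(2/r₂ − 1/a_t)] = 1.471686 km/s.
Second burn Δv₂ = |v₂ − v_a| = 1.441 km/s.
Δv = Δv₁ + Δv₂ = 2.442 + 1.441 = 3.883 km/s.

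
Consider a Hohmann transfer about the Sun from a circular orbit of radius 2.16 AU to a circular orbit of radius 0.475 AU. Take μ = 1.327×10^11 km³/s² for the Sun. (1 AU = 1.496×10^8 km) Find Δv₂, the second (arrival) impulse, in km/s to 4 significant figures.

In km: r₁ = 2.16 × 1.496×10^8 = 3.23136×10^8 km; r₂ = 0.475 × 1.496×10^8 = 7.106×10^7 km.
Transfer-ellipse semi-major axis a_t = (r₁ + r₂)/2 = (3.23136×10^8 + 7.106×10^7)/2 = 1.97098×10^8 km.
Circular speed at r = 7.106×10^7 km: v_c = √(μ/r) = 43.21 km/s.
Transfer-orbit speed at the same r (vis-viva, a = a_t): v_t = √[μ(2/r − 1/a_t)] = 55.33 km/s.
Δv₂ = |v_t − v_c| = |55.33 − 43.21| = 12.12 km/s.

Δv₂ = 12.12 km/s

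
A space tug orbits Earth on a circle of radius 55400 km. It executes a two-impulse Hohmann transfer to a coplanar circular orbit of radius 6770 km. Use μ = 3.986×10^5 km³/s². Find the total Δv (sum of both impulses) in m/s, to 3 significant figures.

The Hohmann ellipse has a_t = (r₁ + r₂)/2 = 31085 km.
At r₁ the circular-orbit speed is v₁ = √(μ/r₁) = 2.68234 km/s.
Transfer-orbit speed at r₁ (vis-viva equation): v_a = √[μ(2/r₁ − 1/a_t)] = 1.25179 km/s.
First burn Δv₁ = |v_a − v₁| = 1.431 km/s.
At r₂, v₂ = √(μ/r₂) = 7.67316 km/s.
Transfer-orbit speed at r₂: v_p = √[μ(2/r₂ − 1/a_t)] = 10.2436 km/s.
Second burn Δv₂ = |v₂ − v_p| = 2.570 km/s.
Δv = Δv₁ + Δv₂ = 1.431 + 2.570 = 4.001 km/s.

Δv = 4000 m/s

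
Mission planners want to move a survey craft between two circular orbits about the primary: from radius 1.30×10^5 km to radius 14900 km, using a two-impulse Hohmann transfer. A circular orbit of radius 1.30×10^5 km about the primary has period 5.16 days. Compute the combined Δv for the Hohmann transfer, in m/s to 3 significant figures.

Δv = 2840 m/s

From Kepler's third law T² = 4π²r³/μ at r = 1.30×10^5 km, T = 5.16 days = 5.16 × 86400 s = 4.45824×10^5 s: μ = 4π²r³/T² = 4.36378×10^5 km³/s².
The Hohmann ellipse has a_t = (r₁ + r₂)/2 = 72450 km.
At r₁ the circular-orbit speed is v₁ = √(μ/r₁) = 1.83214 km/s.
On the transfer ellipse at r₁, vis-viva equation gives v_a = √[μ(2/r₁ − 1/a_t)] = 0.830871 km/s.
First burn Δv₁ = |v_a − v₁| = 1.0013 km/s.
Circular speed at r₂: v₂ = √(μ/r₂) = 5.411757 km/s.
Transfer-orbit speed at r₂: v_p = √[μ(2/r₂ − 1/a_t)] = 7.249212 km/s.
Second burn Δv₂ = |v₂ − v_p| = 1.8375 km/s.
Total Δv = Δv₁ + Δv₂ = 2.839 km/s.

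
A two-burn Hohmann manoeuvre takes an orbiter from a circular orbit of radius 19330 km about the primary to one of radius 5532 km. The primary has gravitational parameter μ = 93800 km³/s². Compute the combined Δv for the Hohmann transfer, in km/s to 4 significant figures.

Δv = 1.750 km/s

Semi-major axis of the transfer orbit: a_t = (19330 + 5532)/2 = 12431 km.
At r₁ the circular-orbit speed is v₁ = √(μ/r₁) = 2.20285 km/s.
Transfer-orbit speed at r₁ (vis-viva): v_a = √[μ(2/r₁ − 1/a_t)] = 1.46951 km/s.
First burn Δv₁ = |v_a − v₁| = 0.7333 km/s.
At r₂, v₂ = √(μ/r₂) = 4.118 km/s.
Transfer-orbit speed at r₂: v_p = √[μ(2/r₂ − 1/a_t)] = 5.135 km/s.
Second burn Δv₂ = |v₂ − v_p| = 1.017 km/s.
Total Δv = Δv₁ + Δv₂ = 1.750 km/s.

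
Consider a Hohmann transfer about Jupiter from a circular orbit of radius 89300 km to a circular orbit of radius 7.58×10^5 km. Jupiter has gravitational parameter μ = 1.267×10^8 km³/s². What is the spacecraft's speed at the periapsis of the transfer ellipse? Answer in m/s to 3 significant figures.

v = 50400 m/s

Semi-major axis of the transfer orbit: a_t = (89300 + 7.580×10^5)/2 = 4.2365×10^5 km.
The periapsis of the transfer ellipse is at r = 89300 km.
From the vis-viva equation, v = √[μ(2/r − 1/a_t)] = 50.38 km/s.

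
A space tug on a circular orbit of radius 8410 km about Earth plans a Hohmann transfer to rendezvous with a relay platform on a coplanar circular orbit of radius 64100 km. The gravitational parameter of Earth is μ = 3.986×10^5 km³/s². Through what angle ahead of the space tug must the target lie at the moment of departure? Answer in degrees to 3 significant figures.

φ = 103°

Semi-major axis of the transfer orbit: a_t = (8410 + 64100)/2 = 36255 km.
Transfer time t = π√(a_t³/μ) = 34350.5 s.
Target angular speed ω₂ = √(μ/r₂³) = 3.89029×10^-5 rad/s.
Angle swept by the target during transfer: ω₂·t = 1.33633 rad = 76.57°.
Arrival is 180° from departure on the ellipse, so φ = 180° − 76.57° = 103°.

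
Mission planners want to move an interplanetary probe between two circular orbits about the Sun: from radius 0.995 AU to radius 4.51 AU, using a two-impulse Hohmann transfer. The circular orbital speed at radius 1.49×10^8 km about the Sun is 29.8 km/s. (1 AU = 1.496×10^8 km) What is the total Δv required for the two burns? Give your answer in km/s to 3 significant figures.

From the circular-orbit relation v² = μ/r at r = 1.49×10^8 km: μ = v²r = (29.8)² × 1.49×10^8 = 1.32318×10^11 km³/s².
In km: r₁ = 0.995 × 1.496×10^8 = 1.48852×10^8 km; r₂ = 4.51 × 1.496×10^8 = 6.74696×10^8 km.
Transfer-ellipse semi-major axis a_t = (r₁ + r₂)/2 = (1.48852×10^8 + 6.74696×10^8)/2 = 4.11774×10^8 km.
Circular speed at r₁: v₁ = √(μ/r₁) = √(1.32318×10^11/1.48852×10^8) = 29.815 km/s.
On the transfer ellipse at r₁, vis-viva equation gives v_p = √[μ(2/r₁ − 1/a_t)] = 38.164 km/s.
First burn Δv₁ = |v_p − v₁| = 8.349 km/s.
Circular speed at r₂: v₂ = √(μ/r₂) = 14.004 km/s.
Transfer-orbit speed at r₂: v_a = √[μ(2/r₂ − 1/a_t)] = 8.4198 km/s.
Second burn Δv₂ = |v₂ − v_a| = 5.584 km/s.
Δv = Δv₁ + Δv₂ = 8.349 + 5.584 = 13.93 km/s.

Δv = 13.9 km/s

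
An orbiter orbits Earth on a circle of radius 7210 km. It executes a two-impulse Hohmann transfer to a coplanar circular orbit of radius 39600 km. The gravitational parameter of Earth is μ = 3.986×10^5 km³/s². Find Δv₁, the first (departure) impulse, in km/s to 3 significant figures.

Δv₁ = 2.24 km/s

The Hohmann ellipse has a_t = (r₁ + r₂)/2 = 23405 km.
On the circular orbit at r = 7210 km, v_c = √(μ/r) = 7.4353 km/s.
Vis-viva on the transfer ellipse at r = 7210 km gives v_t = √[μ(2/r − 1/a_t)] = 9.6715 km/s.
Δv₁ = |v_t − v_c| = |9.6715 − 7.4353| = 2.236 km/s.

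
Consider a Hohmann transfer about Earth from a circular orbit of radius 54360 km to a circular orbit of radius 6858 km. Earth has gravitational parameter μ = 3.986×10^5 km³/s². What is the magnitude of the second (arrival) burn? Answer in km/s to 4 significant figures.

The Hohmann ellipse has a_t = (r₁ + r₂)/2 = 30609 km.
On the circular orbit at r = 6858 km, v_c = √(μ/r) = 7.624 km/s.
Transfer-orbit speed at the same r (vis-viva, a = a_t): v_t = √[μ(2/r − 1/a_t)] = 10.16 km/s.
Δv₂ = |v_t − v_c| = |10.16 − 7.624| = 2.536 km/s.

Δv₂ = 2.536 km/s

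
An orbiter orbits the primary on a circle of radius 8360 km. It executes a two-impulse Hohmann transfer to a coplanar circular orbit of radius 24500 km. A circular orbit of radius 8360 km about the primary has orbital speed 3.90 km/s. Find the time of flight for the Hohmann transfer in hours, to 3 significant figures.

t = 5.15 hours

From the circular-orbit relation v² = μ/r at r = 8360 km: μ = v²r = (3.90)² × 8360 = 1.27156×10^5 km³/s².
Semi-major axis of the transfer orbit: a_t = (8360 + 24500)/2 = 16430 km.
Half the transfer-orbit period gives t = π√(a_t³/μ) = 18550 s.
Converting: 18550 s ÷ 3600 s/hour = 5.15 hours.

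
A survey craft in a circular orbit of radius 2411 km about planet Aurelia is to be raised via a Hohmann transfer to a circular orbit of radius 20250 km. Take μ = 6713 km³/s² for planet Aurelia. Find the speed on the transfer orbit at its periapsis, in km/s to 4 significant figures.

v = 2.231 km/s

Transfer-ellipse semi-major axis a_t = (r₁ + r₂)/2 = (2411 + 20250)/2 = 11330.5 km.
The periapsis of the transfer ellipse is at r = 2411 km.
From the vis-viva equation, v = √[μ(2/r − 1/a_t)] = 2.231 km/s.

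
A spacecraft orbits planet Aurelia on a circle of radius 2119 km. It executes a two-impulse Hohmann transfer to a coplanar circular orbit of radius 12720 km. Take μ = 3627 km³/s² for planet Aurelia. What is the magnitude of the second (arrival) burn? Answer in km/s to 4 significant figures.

Δv₂ = 0.2486 km/s

The Hohmann ellipse has a_t = (r₁ + r₂)/2 = 7419.5 km.
Circular speed at r = 12720 km: v_c = √(μ/r) = 0.5340 km/s.
Transfer-orbit speed at the same r (vis-viva, a = a_t): v_t = √[μ(2/r − 1/a_t)] = 0.2854 km/s.
Δv₂ = |v_t − v_c| = |0.2854 − 0.5340| = 0.2486 km/s.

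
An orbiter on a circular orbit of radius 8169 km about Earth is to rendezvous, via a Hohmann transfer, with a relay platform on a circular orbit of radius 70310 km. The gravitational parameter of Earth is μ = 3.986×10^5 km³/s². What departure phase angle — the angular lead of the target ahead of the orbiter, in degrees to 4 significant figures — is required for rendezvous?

The Hohmann ellipse has a_t = (r₁ + r₂)/2 = 39239.5 km.
The half-period of the transfer ellipse is t = π√(a_t³/μ) = 38678.2 s.
The target's mean motion on its circular orbit is ω₂ = √(μ/r₂³) = 3.38644×10^-5 rad/s.
Angle swept by the target during transfer: ω₂·t = 1.30981 rad = 75.047°.
Arrival is 180° from departure on the ellipse, so φ = 180° − 75.047° = 105.0°.

φ = 105.0°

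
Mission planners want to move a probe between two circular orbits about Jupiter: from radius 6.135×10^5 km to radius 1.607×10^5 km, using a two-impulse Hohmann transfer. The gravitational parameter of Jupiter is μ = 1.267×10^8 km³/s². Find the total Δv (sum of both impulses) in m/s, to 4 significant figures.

Δv = 12380 m/s

Semi-major axis of the transfer orbit: a_t = (6.135×10^5 + 1.607×10^5)/2 = 3.871×10^5 km.
Circular speed at r₁: v₁ = √(μ/r₁) = √(1.267×10^8/6.135×10^5) = 14.371 km/s.
On the transfer ellipse at r₁, v² = μ(2/r − 1/a) gives v_a = √[μ(2/r₁ − 1/a_t)] = 9.2593 km/s.
First burn Δv₁ = |v_a − v₁| = 5.112 km/s.
Circular speed at r₂: v₂ = √(μ/r₂) = 28.08 km/s.
Transfer-orbit speed at r₂: v_p = √[μ(2/r₂ − 1/a_t)] = 35.35 km/s.
Second burn Δv₂ = |v₂ − v_p| = 7.270 km/s.
Δv = Δv₁ + Δv₂ = 5.112 + 7.270 = 12.38 km/s.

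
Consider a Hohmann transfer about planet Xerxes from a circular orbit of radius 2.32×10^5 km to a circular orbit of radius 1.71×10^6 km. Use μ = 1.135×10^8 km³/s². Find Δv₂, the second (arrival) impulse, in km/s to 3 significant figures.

Transfer-ellipse semi-major axis a_t = (r₁ + r₂)/2 = (2.320×10^5 + 1.710×10^6)/2 = 9.710×10^5 km.
On the circular orbit at r = 1.710×10^6 km, v_c = √(μ/r) = 8.147 km/s.
Vis-viva on the transfer ellipse at r = 1.710×10^6 km gives v_t = √[μ(2/r − 1/a_t)] = 3.982 km/s.
Δv₂ = |v_t − v_c| = |3.982 − 8.147| = 4.165 km/s.

Δv₂ = 4.16 km/s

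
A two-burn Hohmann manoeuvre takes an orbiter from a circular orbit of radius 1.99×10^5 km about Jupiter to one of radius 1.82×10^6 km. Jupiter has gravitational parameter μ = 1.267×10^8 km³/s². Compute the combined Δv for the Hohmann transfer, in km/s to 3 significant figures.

The Hohmann ellipse has a_t = (r₁ + r₂)/2 = 1.0095×10^6 km.
At r₁ the circular-orbit speed is v₁ = √(μ/r₁) = 25.233 km/s.
Transfer-orbit speed at r₁ (vis-viva equation): v_p = √[μ(2/r₁ − 1/a_t)] = 33.880 km/s.
First burn Δv₁ = |v_p − v₁| = 8.647 km/s.
At r₂, v₂ = √(μ/r₂) = 8.3436 km/s.
Transfer-orbit speed at r₂: v_a = √[μ(2/r₂ − 1/a_t)] = 3.7045 km/s.
Second burn Δv₂ = |v₂ − v_a| = 4.639 km/s.
Total Δv = Δv₁ + Δv₂ = 13.29 km/s.

Δv = 13.3 km/s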